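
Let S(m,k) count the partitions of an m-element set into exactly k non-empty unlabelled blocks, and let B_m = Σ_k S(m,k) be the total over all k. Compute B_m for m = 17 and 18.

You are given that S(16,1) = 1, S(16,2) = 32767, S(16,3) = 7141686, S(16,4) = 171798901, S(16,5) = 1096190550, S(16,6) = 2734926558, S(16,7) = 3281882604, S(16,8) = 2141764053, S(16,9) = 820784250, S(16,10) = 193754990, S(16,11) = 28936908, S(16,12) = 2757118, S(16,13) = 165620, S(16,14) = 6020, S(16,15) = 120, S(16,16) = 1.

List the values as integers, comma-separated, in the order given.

82864869804, 682076806159

r17: T_17,1=1×1+0=1; T_17,2=2×32767+1=65535; T_17,3=3×7141686+32767=21457825; T_17,4=4×171798901+7141686=694337290; T_17,5=5×1096190550+171798901=5652751651; T_17,6=6×2734926558+1096190550=17505749898; T_17,7=7×3281882604+2734926558=25708104786; T_17,8=8×2141764053+3281882604=20415995028; T_17,9=9×820784250+2141764053=9528822303; T_17,10=10×193754990+820784250=2758334150; T_17,11=11×28936908+193754990=512060978; T_17,12=12×2757118+28936908=62022324; T_17,13=13×165620+2757118=4910178; T_17,14=14×6020+165620=249900; T_17,15=15×120+6020=7820; T_17,16=16×1+120=136; T_17,17=17×0+1=1
r18: T_18,1=1×1+0=1; T_18,2=2×65535+1=131071; T_18,3=3×21457825+65535=64439010; T_18,4=4×694337290+21457825=2798806985; T_18,5=5×5652751651+694337290=28958095545; T_18,6=6×17505749898+5652751651=110687251039; T_18,7=7×25708104786+17505749898=197462483400; T_18,8=8×20415995028+25708104786=189036065010; T_18,9=9×9528822303+20415995028=106175395755; T_18,10=10×2758334150+9528822303=37112163803; T_18,11=11×512060978+2758334150=8391004908; T_18,12=12×62022324+512060978=1256328866; T_18,13=13×4910178+62022324=125854638; T_18,14=14×249900+4910178=8408778; T_18,15=15×7820+249900=367200; T_18,16=16×136+7820=9996; T_18,17=17×1+136=153; T_18,18=18×0+1=1
B_17 = ΣS(17,k) = 1+65535+21457825+694337290+5652751651+17505749898+25708104786+20415995028+9528822303+2758334150+512060978+62022324+4910178+249900+7820+136+1 = 82864869804
B_18 = ΣS(18,k) = 1+131071+64439010+2798806985+28958095545+110687251039+197462483400+189036065010+106175395755+37112163803+8391004908+1256328866+125854638+8408778+367200+9996+153+1 = 682076806159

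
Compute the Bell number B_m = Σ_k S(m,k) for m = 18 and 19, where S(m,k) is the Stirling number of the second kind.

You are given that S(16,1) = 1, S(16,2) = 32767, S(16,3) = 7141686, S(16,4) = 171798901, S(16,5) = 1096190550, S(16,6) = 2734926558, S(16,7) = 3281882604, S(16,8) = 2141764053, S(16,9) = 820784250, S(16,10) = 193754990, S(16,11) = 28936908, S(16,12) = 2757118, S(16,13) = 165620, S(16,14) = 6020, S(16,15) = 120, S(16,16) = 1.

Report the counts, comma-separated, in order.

[17] T[17,1]:1*1+0=1 · T[17,2]:2*32767+1=65535 · T[17,3]:3*7141686+32767=21457825 · T[17,4]:4*171798901+7141686=694337290 · T[17,5]:5*1096190550+171798901=5652751651 · T[17,6]:6*2734926558+1096190550=17505749898 · T[17,7]:7*3281882604+2734926558=25708104786 · T[17,8]:8*2141764053+3281882604=20415995028 · T[17,9]:9*820784250+2141764053=9528822303 · T[17,10]:10*193754990+820784250=2758334150 · T[17,11]:11*28936908+193754990=512060978 · T[17,12]:12*2757118+28936908=62022324 · T[17,13]:13*165620+2757118=4910178 · T[17,14]:14*6020+165620=249900 · T[17,15]:15*120+6020=7820 · T[17,16]:16*1+120=136 · T[17,17]:17*0+1=1
[18] T[18,1]:1*1+0=1 · T[18,2]:2*65535+1=131071 · T[18,3]:3*21457825+65535=64439010 · T[18,4]:4*694337290+21457825=2798806985 · T[18,5]:5*5652751651+694337290=28958095545 · T[18,6]:6*17505749898+5652751651=110687251039 · T[18,7]:7*25708104786+17505749898=197462483400 · T[18,8]:8*20415995028+25708104786=189036065010 · T[18,9]:9*9528822303+20415995028=106175395755 · T[18,10]:10*2758334150+9528822303=37112163803 · T[18,11]:11*512060978+2758334150=8391004908 · T[18,12]:12*62022324+512060978=1256328866 · T[18,13]:13*4910178+62022324=125854638 · T[18,14]:14*249900+4910178=8408778 · T[18,15]:15*7820+249900=367200 · T[18,16]:16*136+7820=9996 · T[18,17]:17*1+136=153 · T[18,18]:18*0+1=1
[19] T[19,1]:1*1+0=1 · T[19,2]:2*131071+1=262143 · T[19,3]:3*64439010+131071=193448101 · T[19,4]:4*2798806985+64439010=11259666950 · T[19,5]:5*28958095545+2798806985=147589284710 · T[19,6]:6*110687251039+28958095545=693081601779 · T[19,7]:7*197462483400+110687251039=1492924634839 · T[19,8]:8*189036065010+197462483400=1709751003480 · T[19,9]:9*106175395755+189036065010=1144614626805 · T[19,10]:10*37112163803+106175395755=477297033785 · T[19,11]:11*8391004908+37112163803=129413217791 · T[19,12]:12*1256328866+8391004908=23466951300 · T[19,13]:13*125854638+1256328866=2892439160 · T[19,14]:14*8408778+125854638=243577530 · T[19,15]:15*367200+8408778=13916778 · T[19,16]:16*9996+367200=527136 · T[19,17]:17*153+9996=12597 · T[19,18]:18*1+153=171 · T[19,19]:19*0+1=1
B_18 = ΣS(18,k) = 1+131071+64439010+2798806985+28958095545+110687251039+197462483400+189036065010+106175395755+37112163803+8391004908+1256328866+125854638+8408778+367200+9996+153+1 = 682076806159
B_19 = ΣS(19,k) = 1+262143+193448101+11259666950+147589284710+693081601779+1492924634839+1709751003480+1144614626805+477297033785+129413217791+23466951300+2892439160+243577530+13916778+527136+12597+171+1 = 5832742205057

682076806159, 5832742205057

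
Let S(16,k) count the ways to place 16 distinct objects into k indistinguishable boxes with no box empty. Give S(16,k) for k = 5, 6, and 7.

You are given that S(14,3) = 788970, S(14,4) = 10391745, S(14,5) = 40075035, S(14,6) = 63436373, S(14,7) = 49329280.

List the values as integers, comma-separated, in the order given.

1096190550, 2734926558, 3281882604

i=15: T(15,4)=788970+4·10391745=42355950 | T(15,5)=10391745+5·40075035=210766920 | T(15,6)=40075035+6·63436373=420693273 | T(15,7)=63436373+7·49329280=408741333
i=16: T(16,5)=42355950+5·210766920=1096190550 | T(16,6)=210766920+6·420693273=2734926558 | T(16,7)=420693273+7·408741333=3281882604
Read S(16,5) = 1096190550, S(16,6) = 2734926558, S(16,7) = 3281882604.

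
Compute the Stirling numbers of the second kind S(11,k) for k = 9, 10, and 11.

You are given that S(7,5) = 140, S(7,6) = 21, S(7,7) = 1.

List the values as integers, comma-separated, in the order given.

1155, 55, 1

@8  (8,6):21·6+140→266, (8,7):1·7+21→28, (8,8):0·8+1→1
@9  (9,7):28·7+266→462, (9,8):1·8+28→36, (9,9):0·9+1→1
@10  (10,8):36·8+462→750, (10,9):1·9+36→45, (10,10):0·10+1→1
@11  (11,9):45·9+750→1155, (11,10):1·10+45→55, (11,11):0·11+1→1
Read S(11,9) = 1155, S(11,10) = 55, S(11,11) = 1.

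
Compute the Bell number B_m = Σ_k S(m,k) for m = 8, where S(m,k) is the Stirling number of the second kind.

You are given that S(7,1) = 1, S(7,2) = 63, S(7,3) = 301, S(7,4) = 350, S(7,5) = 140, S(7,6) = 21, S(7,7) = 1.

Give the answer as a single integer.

4140

[8] T[8,1]:1*1+0=1 · T[8,2]:2*63+1=127 · T[8,3]:3*301+63=966 · T[8,4]:4*350+301=1701 · T[8,5]:5*140+350=1050 · T[8,6]:6*21+140=266 · T[8,7]:7*1+21=28 · T[8,8]:8*0+1=1
B_8 = ΣS(8,k) = 1+127+966+1701+1050+266+28+1 = 4140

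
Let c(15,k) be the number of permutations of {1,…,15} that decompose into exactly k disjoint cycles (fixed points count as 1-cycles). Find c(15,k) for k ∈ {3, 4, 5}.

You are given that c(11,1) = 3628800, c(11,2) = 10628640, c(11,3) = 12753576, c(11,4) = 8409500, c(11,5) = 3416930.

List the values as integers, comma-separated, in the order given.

392156797824, 310989260400, 159721605680

row 12: T[12][1]=11·3628800+0=39916800  T[12][2]=11·10628640+3628800=120543840  T[12][3]=11·12753576+10628640=150917976  T[12][4]=11·8409500+12753576=105258076  T[12][5]=11·3416930+8409500=45995730
row 13: T[13][1]=12·39916800+0=479001600  T[13][2]=12·120543840+39916800=1486442880  T[13][3]=12·150917976+120543840=1931559552  T[13][4]=12·105258076+150917976=1414014888  T[13][5]=12·45995730+105258076=657206836
row 14: T[14][2]=13·1486442880+479001600=19802759040  T[14][3]=13·1931559552+1486442880=26596717056  T[14][4]=13·1414014888+1931559552=20313753096  T[14][5]=13·657206836+1414014888=9957703756
row 15: T[15][3]=14·26596717056+19802759040=392156797824  T[15][4]=14·20313753096+26596717056=310989260400  T[15][5]=14·9957703756+20313753096=159721605680
Read c(15,3) = 392156797824, c(15,4) = 310989260400, c(15,5) = 159721605680.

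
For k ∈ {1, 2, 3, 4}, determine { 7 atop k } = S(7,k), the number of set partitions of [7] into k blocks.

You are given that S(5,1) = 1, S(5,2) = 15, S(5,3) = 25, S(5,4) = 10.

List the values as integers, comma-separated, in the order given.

1, 63, 301, 350

@6  (6,1):1·1+0→1, (6,2):15·2+1→31, (6,3):25·3+15→90, (6,4):10·4+25→65
@7  (7,1):1·1+0→1, (7,2):31·2+1→63, (7,3):90·3+31→301, (7,4):65·4+90→350
Read S(7,1) = 1, S(7,2) = 63, S(7,3) = 301, S(7,4) = 350.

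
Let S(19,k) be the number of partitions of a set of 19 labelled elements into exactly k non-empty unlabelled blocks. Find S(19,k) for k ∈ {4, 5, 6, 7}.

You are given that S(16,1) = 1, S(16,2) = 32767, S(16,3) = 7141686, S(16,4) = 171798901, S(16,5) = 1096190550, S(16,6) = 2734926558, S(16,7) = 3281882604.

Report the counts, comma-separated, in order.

11259666950, 147589284710, 693081601779, 1492924634839

i=17: T(17,2)=1+2·32767=65535 | T(17,3)=32767+3·7141686=21457825 | T(17,4)=7141686+4·171798901=694337290 | T(17,5)=171798901+5·1096190550=5652751651 | T(17,6)=1096190550+6·2734926558=17505749898 | T(17,7)=2734926558+7·3281882604=25708104786
i=18: T(18,3)=65535+3·21457825=64439010 | T(18,4)=21457825+4·694337290=2798806985 | T(18,5)=694337290+5·5652751651=28958095545 | T(18,6)=5652751651+6·17505749898=110687251039 | T(18,7)=17505749898+7·25708104786=197462483400
i=19: T(19,4)=64439010+4·2798806985=11259666950 | T(19,5)=2798806985+5·28958095545=147589284710 | T(19,6)=28958095545+6·110687251039=693081601779 | T(19,7)=110687251039+7·197462483400=1492924634839
Read S(19,4) = 11259666950, S(19,5) = 147589284710, S(19,6) = 693081601779, S(19,7) = 1492924634839.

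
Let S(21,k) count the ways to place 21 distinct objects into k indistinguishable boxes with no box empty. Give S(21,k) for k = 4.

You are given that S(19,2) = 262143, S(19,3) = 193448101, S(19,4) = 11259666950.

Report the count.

181509070050

@20  (20,3):193448101·3+262143→580606446, (20,4):11259666950·4+193448101→45232115901
@21  (21,4):45232115901·4+580606446→181509070050
Read S(21,4) = 181509070050.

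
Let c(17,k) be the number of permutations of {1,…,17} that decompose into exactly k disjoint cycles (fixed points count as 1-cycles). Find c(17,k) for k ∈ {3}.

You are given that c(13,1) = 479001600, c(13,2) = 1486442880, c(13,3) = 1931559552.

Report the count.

102992244837120

r14: T_14,1=13×479001600+0=6227020800; T_14,2=13×1486442880+479001600=19802759040; T_14,3=13×1931559552+1486442880=26596717056
r15: T_15,1=14×6227020800+0=87178291200; T_15,2=14×19802759040+6227020800=283465647360; T_15,3=14×26596717056+19802759040=392156797824
r16: T_16,2=15×283465647360+87178291200=4339163001600; T_16,3=15×392156797824+283465647360=6165817614720
r17: T_17,3=16×6165817614720+4339163001600=102992244837120
Read c(17,3) = 102992244837120.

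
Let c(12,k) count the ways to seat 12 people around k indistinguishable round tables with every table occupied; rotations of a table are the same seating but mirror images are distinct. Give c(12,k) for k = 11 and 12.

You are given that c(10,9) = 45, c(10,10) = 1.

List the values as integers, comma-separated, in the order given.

66, 1

row 11: T[11][10]=10·1+45=55  T[11][11]=10·0+1=1
row 12: T[12][11]=11·1+55=66  T[12][12]=11·0+1=1
Read c(12,11) = 66, c(12,12) = 1.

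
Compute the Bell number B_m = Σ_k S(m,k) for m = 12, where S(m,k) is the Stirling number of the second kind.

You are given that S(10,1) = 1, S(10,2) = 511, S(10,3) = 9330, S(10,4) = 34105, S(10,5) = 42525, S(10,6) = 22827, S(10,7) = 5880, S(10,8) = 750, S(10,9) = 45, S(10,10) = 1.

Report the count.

[11] T[11,1]:1*1+0=1 · T[11,2]:2*511+1=1023 · T[11,3]:3*9330+511=28501 · T[11,4]:4*34105+9330=145750 · T[11,5]:5*42525+34105=246730 · T[11,6]:6*22827+42525=179487 · T[11,7]:7*5880+22827=63987 · T[11,8]:8*750+5880=11880 · T[11,9]:9*45+750=1155 · T[11,10]:10*1+45=55 · T[11,11]:11*0+1=1
[12] T[12,1]:1*1+0=1 · T[12,2]:2*1023+1=2047 · T[12,3]:3*28501+1023=86526 · T[12,4]:4*145750+28501=611501 · T[12,5]:5*246730+145750=1379400 · T[12,6]:6*179487+246730=1323652 · T[12,7]:7*63987+179487=627396 · T[12,8]:8*11880+63987=159027 · T[12,9]:9*1155+11880=22275 · T[12,10]:10*55+1155=1705 · T[12,11]:11*1+55=66 · T[12,12]:12*0+1=1
B_12 = ΣS(12,k) = 1+2047+86526+611501+1379400+1323652+627396+159027+22275+1705+66+1 = 4213597

4213597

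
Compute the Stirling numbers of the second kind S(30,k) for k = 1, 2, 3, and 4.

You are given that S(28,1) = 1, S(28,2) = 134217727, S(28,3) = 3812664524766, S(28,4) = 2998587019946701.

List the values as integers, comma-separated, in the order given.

1, 536870911, 34314651811530, 48004081105038305

r29: T_29,1=1×1+0=1; T_29,2=2×134217727+1=268435455; T_29,3=3×3812664524766+134217727=11438127792025; T_29,4=4×2998587019946701+3812664524766=11998160744311570
r30: T_30,1=1×1+0=1; T_30,2=2×268435455+1=536870911; T_30,3=3×11438127792025+268435455=34314651811530; T_30,4=4×11998160744311570+11438127792025=48004081105038305
Read S(30,1) = 1, S(30,2) = 536870911, S(30,3) = 34314651811530, S(30,4) = 48004081105038305.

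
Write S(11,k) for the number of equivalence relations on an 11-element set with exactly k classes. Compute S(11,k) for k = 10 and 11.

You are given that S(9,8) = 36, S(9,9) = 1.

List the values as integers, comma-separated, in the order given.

i=10: T(10,9)=36+9·1=45 | T(10,10)=1+10·0=1
i=11: T(11,10)=45+10·1=55 | T(11,11)=1+11·0=1
Read S(11,10) = 55, S(11,11) = 1.

55, 1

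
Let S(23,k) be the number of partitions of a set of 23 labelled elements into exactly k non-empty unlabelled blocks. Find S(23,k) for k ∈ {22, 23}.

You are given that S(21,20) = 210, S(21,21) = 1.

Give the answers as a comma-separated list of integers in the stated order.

253, 1

@22  (22,21):1·21+210→231, (22,22):0·22+1→1
@23  (23,22):1·22+231→253, (23,23):0·23+1→1
Read S(23,22) = 253, S(23,23) = 1.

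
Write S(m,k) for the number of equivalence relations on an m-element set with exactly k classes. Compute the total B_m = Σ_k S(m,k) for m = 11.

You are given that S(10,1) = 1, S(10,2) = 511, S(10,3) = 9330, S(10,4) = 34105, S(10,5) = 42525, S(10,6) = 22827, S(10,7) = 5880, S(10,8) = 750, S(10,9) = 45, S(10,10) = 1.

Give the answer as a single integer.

678570

row 11: T[11][1]=1·1+0=1  T[11][2]=2·511+1=1023  T[11][3]=3·9330+511=28501  T[11][4]=4·34105+9330=145750  T[11][5]=5·42525+34105=246730  T[11][6]=6·22827+42525=179487  T[11][7]=7·5880+22827=63987  T[11][8]=8·750+5880=11880  T[11][9]=9·45+750=1155  T[11][10]=10·1+45=55  T[11][11]=11·0+1=1
B_11 = ΣS(11,k) = 1+1023+28501+145750+246730+179487+63987+11880+1155+55+1 = 678570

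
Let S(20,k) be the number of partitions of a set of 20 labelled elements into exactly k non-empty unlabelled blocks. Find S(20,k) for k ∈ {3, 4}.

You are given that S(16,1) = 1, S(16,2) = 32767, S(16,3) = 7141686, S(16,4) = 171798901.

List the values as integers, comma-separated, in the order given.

580606446, 45232115901

[17] T[17,1]:1*1+0=1 · T[17,2]:2*32767+1=65535 · T[17,3]:3*7141686+32767=21457825 · T[17,4]:4*171798901+7141686=694337290
[18] T[18,1]:1*1+0=1 · T[18,2]:2*65535+1=131071 · T[18,3]:3*21457825+65535=64439010 · T[18,4]:4*694337290+21457825=2798806985
[19] T[19,2]:2*131071+1=262143 · T[19,3]:3*64439010+131071=193448101 · T[19,4]:4*2798806985+64439010=11259666950
[20] T[20,3]:3*193448101+262143=580606446 · T[20,4]:4*11259666950+193448101=45232115901
Read S(20,3) = 580606446, S(20,4) = 45232115901.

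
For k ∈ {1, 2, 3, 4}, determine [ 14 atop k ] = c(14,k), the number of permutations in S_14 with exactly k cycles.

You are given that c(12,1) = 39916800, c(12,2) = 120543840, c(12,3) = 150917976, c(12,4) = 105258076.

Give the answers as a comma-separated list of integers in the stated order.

6227020800, 19802759040, 26596717056, 20313753096

row 13: T[13][1]=12·39916800+0=479001600  T[13][2]=12·120543840+39916800=1486442880  T[13][3]=12·150917976+120543840=1931559552  T[13][4]=12·105258076+150917976=1414014888
row 14: T[14][1]=13·479001600+0=6227020800  T[14][2]=13·1486442880+479001600=19802759040  T[14][3]=13·1931559552+1486442880=26596717056  T[14][4]=13·1414014888+1931559552=20313753096
Read c(14,1) = 6227020800, c(14,2) = 19802759040, c(14,3) = 26596717056, c(14,4) = 20313753096.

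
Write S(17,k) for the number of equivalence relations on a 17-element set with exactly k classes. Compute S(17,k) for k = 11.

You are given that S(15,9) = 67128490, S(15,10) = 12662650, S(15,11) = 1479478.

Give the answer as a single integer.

512060978

r16: T_16,10=10×12662650+67128490=193754990; T_16,11=11×1479478+12662650=28936908
r17: T_17,11=11×28936908+193754990=512060978
Read S(17,11) = 512060978.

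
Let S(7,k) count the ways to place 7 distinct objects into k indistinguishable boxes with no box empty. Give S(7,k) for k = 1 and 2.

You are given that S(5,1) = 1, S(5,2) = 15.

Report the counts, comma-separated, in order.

1, 63

r6: T_6,1=1×1+0=1; T_6,2=2×15+1=31
r7: T_7,1=1×1+0=1; T_7,2=2×31+1=63
Read S(7,1) = 1, S(7,2) = 63.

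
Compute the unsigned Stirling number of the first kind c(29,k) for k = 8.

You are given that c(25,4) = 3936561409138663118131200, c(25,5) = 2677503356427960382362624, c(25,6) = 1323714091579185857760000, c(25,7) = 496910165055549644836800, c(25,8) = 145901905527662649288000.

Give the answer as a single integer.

114481515057741551880042390144

i=26: T(26,5)=3936561409138663118131200+25·2677503356427960382362624=70874145319837672677196800 | T(26,6)=2677503356427960382362624+25·1323714091579185857760000=35770355645907606826362624 | T(26,7)=1323714091579185857760000+25·496910165055549644836800=13746468217967926978680000 | T(26,8)=496910165055549644836800+25·145901905527662649288000=4144457803247115877036800
i=27: T(27,6)=70874145319837672677196800+26·35770355645907606826362624=1000903392113435450162625024 | T(27,7)=35770355645907606826362624+26·13746468217967926978680000=393178529313073708272042624 | T(27,8)=13746468217967926978680000+26·4144457803247115877036800=121502371102392939781636800
i=28: T(28,7)=1000903392113435450162625024+27·393178529313073708272042624=11616723683566425573507775872 | T(28,8)=393178529313073708272042624+27·121502371102392939781636800=3673742549077683082376236224
i=29: T(29,8)=11616723683566425573507775872+28·3673742549077683082376236224=114481515057741551880042390144
Read c(29,8) = 114481515057741551880042390144.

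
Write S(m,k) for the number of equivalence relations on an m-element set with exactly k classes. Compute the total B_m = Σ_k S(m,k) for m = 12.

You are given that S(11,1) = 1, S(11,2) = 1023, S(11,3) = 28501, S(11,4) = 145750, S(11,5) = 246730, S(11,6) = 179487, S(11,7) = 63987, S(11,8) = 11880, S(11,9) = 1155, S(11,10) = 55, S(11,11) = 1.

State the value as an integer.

i=12: T(12,1)=0+1·1=1 | T(12,2)=1+2·1023=2047 | T(12,3)=1023+3·28501=86526 | T(12,4)=28501+4·145750=611501 | T(12,5)=145750+5·246730=1379400 | T(12,6)=246730+6·179487=1323652 | T(12,7)=179487+7·63987=627396 | T(12,8)=63987+8·11880=159027 | T(12,9)=11880+9·1155=22275 | T(12,10)=1155+10·55=1705 | T(12,11)=55+11·1=66 | T(12,12)=1+12·0=1
B_12 = ΣS(12,k) = 1+2047+86526+611501+1379400+1323652+627396+159027+22275+1705+66+1 = 4213597

4213597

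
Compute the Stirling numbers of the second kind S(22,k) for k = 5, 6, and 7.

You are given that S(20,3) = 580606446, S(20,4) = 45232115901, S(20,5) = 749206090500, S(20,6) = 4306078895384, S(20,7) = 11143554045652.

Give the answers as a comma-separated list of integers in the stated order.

19137821912055, 163305339345225, 602762379967440

row 21: T[21][4]=4·45232115901+580606446=181509070050  T[21][5]=5·749206090500+45232115901=3791262568401  T[21][6]=6·4306078895384+749206090500=26585679462804  T[21][7]=7·11143554045652+4306078895384=82310957214948
row 22: T[22][5]=5·3791262568401+181509070050=19137821912055  T[22][6]=6·26585679462804+3791262568401=163305339345225  T[22][7]=7·82310957214948+26585679462804=602762379967440
Read S(22,5) = 19137821912055, S(22,6) = 163305339345225, S(22,7) = 602762379967440.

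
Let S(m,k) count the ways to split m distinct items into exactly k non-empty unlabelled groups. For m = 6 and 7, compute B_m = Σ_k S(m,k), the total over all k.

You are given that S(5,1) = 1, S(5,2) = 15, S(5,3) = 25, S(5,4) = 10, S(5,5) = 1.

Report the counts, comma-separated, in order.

203, 877

i=6: T(6,1)=0+1·1=1 | T(6,2)=1+2·15=31 | T(6,3)=15+3·25=90 | T(6,4)=25+4·10=65 | T(6,5)=10+5·1=15 | T(6,6)=1+6·0=1
i=7: T(7,1)=0+1·1=1 | T(7,2)=1+2·31=63 | T(7,3)=31+3·90=301 | T(7,4)=90+4·65=350 | T(7,5)=65+5·15=140 | T(7,6)=15+6·1=21 | T(7,7)=1+7·0=1
B_6 = ΣS(6,k) = 1+31+90+65+15+1 = 203
B_7 = ΣS(7,k) = 1+63+301+350+140+21+1 = 877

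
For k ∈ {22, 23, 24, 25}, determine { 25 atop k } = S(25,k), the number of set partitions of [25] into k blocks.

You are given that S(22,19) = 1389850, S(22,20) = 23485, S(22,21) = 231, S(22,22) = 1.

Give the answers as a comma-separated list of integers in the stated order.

r23: T_23,20=20×23485+1389850=1859550; T_23,21=21×231+23485=28336; T_23,22=22×1+231=253; T_23,23=23×0+1=1
r24: T_24,21=21×28336+1859550=2454606; T_24,22=22×253+28336=33902; T_24,23=23×1+253=276; T_24,24=24×0+1=1
r25: T_25,22=22×33902+2454606=3200450; T_25,23=23×276+33902=40250; T_25,24=24×1+276=300; T_25,25=25×0+1=1
Read S(25,22) = 3200450, S(25,23) = 40250, S(25,24) = 300, S(25,25) = 1.

3200450, 40250, 300, 1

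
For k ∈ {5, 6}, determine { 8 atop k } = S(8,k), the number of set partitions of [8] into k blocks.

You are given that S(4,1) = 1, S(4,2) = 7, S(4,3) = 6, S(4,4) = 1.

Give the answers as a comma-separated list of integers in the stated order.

1050, 266

r5: T_5,2=2×7+1=15; T_5,3=3×6+7=25; T_5,4=4×1+6=10; T_5,5=5×0+1=1
r6: T_6,3=3×25+15=90; T_6,4=4×10+25=65; T_6,5=5×1+10=15; T_6,6=6×0+1=1
r7: T_7,4=4×65+90=350; T_7,5=5×15+65=140; T_7,6=6×1+15=21
r8: T_8,5=5×140+350=1050; T_8,6=6×21+140=266
Read S(8,5) = 1050, S(8,6) = 266.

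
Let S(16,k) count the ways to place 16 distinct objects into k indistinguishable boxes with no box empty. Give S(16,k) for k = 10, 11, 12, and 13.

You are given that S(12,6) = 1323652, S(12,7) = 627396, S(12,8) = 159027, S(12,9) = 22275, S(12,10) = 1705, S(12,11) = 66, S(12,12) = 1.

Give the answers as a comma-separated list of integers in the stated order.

193754990, 28936908, 2757118, 165620

i=13: T(13,7)=1323652+7·627396=5715424 | T(13,8)=627396+8·159027=1899612 | T(13,9)=159027+9·22275=359502 | T(13,10)=22275+10·1705=39325 | T(13,11)=1705+11·66=2431 | T(13,12)=66+12·1=78 | T(13,13)=1+13·0=1
i=14: T(14,8)=5715424+8·1899612=20912320 | T(14,9)=1899612+9·359502=5135130 | T(14,10)=359502+10·39325=752752 | T(14,11)=39325+11·2431=66066 | T(14,12)=2431+12·78=3367 | T(14,13)=78+13·1=91
i=15: T(15,9)=20912320+9·5135130=67128490 | T(15,10)=5135130+10·752752=12662650 | T(15,11)=752752+11·66066=1479478 | T(15,12)=66066+12·3367=106470 | T(15,13)=3367+13·91=4550
i=16: T(16,10)=67128490+10·12662650=193754990 | T(16,11)=12662650+11·1479478=28936908 | T(16,12)=1479478+12·106470=2757118 | T(16,13)=106470+13·4550=165620
Read S(16,10) = 193754990, S(16,11) = 28936908, S(16,12) = 2757118, S(16,13) = 165620.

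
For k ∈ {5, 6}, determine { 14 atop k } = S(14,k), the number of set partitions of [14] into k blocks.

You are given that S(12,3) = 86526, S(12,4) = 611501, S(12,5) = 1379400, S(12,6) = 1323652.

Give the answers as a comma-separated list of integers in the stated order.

@13  (13,4):611501·4+86526→2532530, (13,5):1379400·5+611501→7508501, (13,6):1323652·6+1379400→9321312
@14  (14,5):7508501·5+2532530→40075035, (14,6):9321312·6+7508501→63436373
Read S(14,5) = 40075035, S(14,6) = 63436373.

40075035, 63436373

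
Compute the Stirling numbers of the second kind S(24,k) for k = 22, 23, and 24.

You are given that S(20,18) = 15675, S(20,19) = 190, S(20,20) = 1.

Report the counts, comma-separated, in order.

33902, 276, 1

i=21: T(21,19)=15675+19·190=19285 | T(21,20)=190+20·1=210 | T(21,21)=1+21·0=1
i=22: T(22,20)=19285+20·210=23485 | T(22,21)=210+21·1=231 | T(22,22)=1+22·0=1
i=23: T(23,21)=23485+21·231=28336 | T(23,22)=231+22·1=253 | T(23,23)=1+23·0=1
i=24: T(24,22)=28336+22·253=33902 | T(24,23)=253+23·1=276 | T(24,24)=1+24·0=1
Read S(24,22) = 33902, S(24,23) = 276, S(24,24) = 1.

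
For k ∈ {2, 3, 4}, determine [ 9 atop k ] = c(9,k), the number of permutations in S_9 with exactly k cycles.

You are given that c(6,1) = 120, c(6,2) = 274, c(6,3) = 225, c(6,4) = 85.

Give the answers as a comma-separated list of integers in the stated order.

109584, 118124, 67284

i=7: T(7,1)=0+6·120=720 | T(7,2)=120+6·274=1764 | T(7,3)=274+6·225=1624 | T(7,4)=225+6·85=735
i=8: T(8,1)=0+7·720=5040 | T(8,2)=720+7·1764=13068 | T(8,3)=1764+7·1624=13132 | T(8,4)=1624+7·735=6769
i=9: T(9,2)=5040+8·13068=109584 | T(9,3)=13068+8·13132=118124 | T(9,4)=13132+8·6769=67284
Read c(9,2) = 109584, c(9,3) = 118124, c(9,4) = 67284.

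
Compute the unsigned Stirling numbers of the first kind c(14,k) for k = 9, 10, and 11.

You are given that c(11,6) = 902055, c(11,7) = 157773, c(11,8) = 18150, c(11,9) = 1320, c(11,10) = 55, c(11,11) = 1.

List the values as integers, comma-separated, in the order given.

16669653, 1474473, 91091

[12] T[12,7]:11*157773+902055=2637558 · T[12,8]:11*18150+157773=357423 · T[12,9]:11*1320+18150=32670 · T[12,10]:11*55+1320=1925 · T[12,11]:11*1+55=66
[13] T[13,8]:12*357423+2637558=6926634 · T[13,9]:12*32670+357423=749463 · T[13,10]:12*1925+32670=55770 · T[13,11]:12*66+1925=2717
[14] T[14,9]:13*749463+6926634=16669653 · T[14,10]:13*55770+749463=1474473 · T[14,11]:13*2717+55770=91091
Read c(14,9) = 16669653, c(14,10) = 1474473, c(14,11) = 91091.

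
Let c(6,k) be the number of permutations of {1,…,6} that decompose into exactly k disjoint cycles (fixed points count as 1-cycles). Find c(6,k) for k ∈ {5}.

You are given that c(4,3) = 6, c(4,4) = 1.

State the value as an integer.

r5: T_5,4=4×1+6=10; T_5,5=4×0+1=1
r6: T_6,5=5×1+10=15
Read c(6,5) = 15.

15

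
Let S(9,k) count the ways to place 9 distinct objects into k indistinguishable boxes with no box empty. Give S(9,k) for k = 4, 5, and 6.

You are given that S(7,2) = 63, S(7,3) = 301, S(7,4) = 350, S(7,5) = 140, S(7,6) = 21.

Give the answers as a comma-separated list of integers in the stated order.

r8: T_8,3=3×301+63=966; T_8,4=4×350+301=1701; T_8,5=5×140+350=1050; T_8,6=6×21+140=266
r9: T_9,4=4×1701+966=7770; T_9,5=5×1050+1701=6951; T_9,6=6×266+1050=2646
Read S(9,4) = 7770, S(9,5) = 6951, S(9,6) = 2646.

7770, 6951, 2646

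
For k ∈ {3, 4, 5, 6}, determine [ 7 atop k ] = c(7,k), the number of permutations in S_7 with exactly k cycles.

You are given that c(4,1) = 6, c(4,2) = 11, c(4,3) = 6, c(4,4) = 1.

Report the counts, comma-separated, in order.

[5] T[5,1]:4*6+0=24 · T[5,2]:4*11+6=50 · T[5,3]:4*6+11=35 · T[5,4]:4*1+6=10 · T[5,5]:4*0+1=1
[6] T[6,2]:5*50+24=274 · T[6,3]:5*35+50=225 · T[6,4]:5*10+35=85 · T[6,5]:5*1+10=15 · T[6,6]:5*0+1=1
[7] T[7,3]:6*225+274=1624 · T[7,4]:6*85+225=735 · T[7,5]:6*15+85=175 · T[7,6]:6*1+15=21
Read c(7,3) = 1624, c(7,4) = 735, c(7,5) = 175, c(7,6) = 21.

1624, 735, 175, 21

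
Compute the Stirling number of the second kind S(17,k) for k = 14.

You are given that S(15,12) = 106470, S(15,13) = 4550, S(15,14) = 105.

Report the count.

@16  (16,13):4550·13+106470→165620, (16,14):105·14+4550→6020
@17  (17,14):6020·14+165620→249900
Read S(17,14) = 249900.

249900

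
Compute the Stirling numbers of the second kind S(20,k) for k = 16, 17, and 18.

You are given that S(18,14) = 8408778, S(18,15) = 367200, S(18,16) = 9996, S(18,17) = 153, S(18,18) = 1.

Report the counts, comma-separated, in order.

i=19: T(19,15)=8408778+15·367200=13916778 | T(19,16)=367200+16·9996=527136 | T(19,17)=9996+17·153=12597 | T(19,18)=153+18·1=171
i=20: T(20,16)=13916778+16·527136=22350954 | T(20,17)=527136+17·12597=741285 | T(20,18)=12597+18·171=15675
Read S(20,16) = 22350954, S(20,17) = 741285, S(20,18) = 15675.

22350954, 741285, 15675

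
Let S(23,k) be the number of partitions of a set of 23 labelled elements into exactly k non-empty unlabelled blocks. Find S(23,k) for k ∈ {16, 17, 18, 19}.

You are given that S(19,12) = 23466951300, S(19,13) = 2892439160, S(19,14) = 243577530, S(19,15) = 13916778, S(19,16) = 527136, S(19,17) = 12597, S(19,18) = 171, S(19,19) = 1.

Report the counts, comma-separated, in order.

762361127264, 49916988803, 2364885369, 79781779

row 20: T[20][13]=13·2892439160+23466951300=61068660380  T[20][14]=14·243577530+2892439160=6302524580  T[20][15]=15·13916778+243577530=452329200  T[20][16]=16·527136+13916778=22350954  T[20][17]=17·12597+527136=741285  T[20][18]=18·171+12597=15675  T[20][19]=19·1+171=190
row 21: T[21][14]=14·6302524580+61068660380=149304004500  T[21][15]=15·452329200+6302524580=13087462580  T[21][16]=16·22350954+452329200=809944464  T[21][17]=17·741285+22350954=34952799  T[21][18]=18·15675+741285=1023435  T[21][19]=19·190+15675=19285
row 22: T[22][15]=15·13087462580+149304004500=345615943200  T[22][16]=16·809944464+13087462580=26046574004  T[22][17]=17·34952799+809944464=1404142047  T[22][18]=18·1023435+34952799=53374629  T[22][19]=19·19285+1023435=1389850
row 23: T[23][16]=16·26046574004+345615943200=762361127264  T[23][17]=17·1404142047+26046574004=49916988803  T[23][18]=18·53374629+1404142047=2364885369  T[23][19]=19·1389850+53374629=79781779
Read S(23,16) = 762361127264, S(23,17) = 49916988803, S(23,18) = 2364885369, S(23,19) = 79781779.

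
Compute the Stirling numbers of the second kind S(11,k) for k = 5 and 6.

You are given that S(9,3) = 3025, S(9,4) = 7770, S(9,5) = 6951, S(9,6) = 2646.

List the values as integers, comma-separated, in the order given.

[10] T[10,4]:4*7770+3025=34105 · T[10,5]:5*6951+7770=42525 · T[10,6]:6*2646+6951=22827
[11] T[11,5]:5*42525+34105=246730 · T[11,6]:6*22827+42525=179487
Read S(11,5) = 246730, S(11,6) = 179487.

246730, 179487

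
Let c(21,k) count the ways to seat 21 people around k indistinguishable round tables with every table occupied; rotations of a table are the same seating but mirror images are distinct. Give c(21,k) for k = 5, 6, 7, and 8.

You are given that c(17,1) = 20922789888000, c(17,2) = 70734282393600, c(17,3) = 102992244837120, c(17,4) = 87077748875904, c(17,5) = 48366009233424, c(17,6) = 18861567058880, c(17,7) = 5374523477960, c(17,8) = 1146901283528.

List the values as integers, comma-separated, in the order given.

8037811822645051776, 3599979517947607200, 1206647803780373360, 311333643161390640

@18  (18,2):70734282393600·17+20922789888000→1223405590579200, (18,3):102992244837120·17+70734282393600→1821602444624640, (18,4):87077748875904·17+102992244837120→1583313975727488, (18,5):48366009233424·17+87077748875904→909299905844112, (18,6):18861567058880·17+48366009233424→369012649234384, (18,7):5374523477960·17+18861567058880→110228466184200, (18,8):1146901283528·17+5374523477960→24871845297936
@19  (19,3):1821602444624640·18+1223405590579200→34012249593822720, (19,4):1583313975727488·18+1821602444624640→30321254007719424, (19,5):909299905844112·18+1583313975727488→17950712280921504, (19,6):369012649234384·18+909299905844112→7551527592063024, (19,7):110228466184200·18+369012649234384→2353125040549984, (19,8):24871845297936·18+110228466184200→557921681547048
@20  (20,4):30321254007719424·19+34012249593822720→610116075740491776, (20,5):17950712280921504·19+30321254007719424→371384787345228000, (20,6):7551527592063024·19+17950712280921504→161429736530118960, (20,7):2353125040549984·19+7551527592063024→52260903362512720, (20,8):557921681547048·19+2353125040549984→12953636989943896
@21  (21,5):371384787345228000·20+610116075740491776→8037811822645051776, (21,6):161429736530118960·20+371384787345228000→3599979517947607200, (21,7):52260903362512720·20+161429736530118960→1206647803780373360, (21,8):12953636989943896·20+52260903362512720→311333643161390640
Read c(21,5) = 8037811822645051776, c(21,6) = 3599979517947607200, c(21,7) = 1206647803780373360, c(21,8) = 311333643161390640.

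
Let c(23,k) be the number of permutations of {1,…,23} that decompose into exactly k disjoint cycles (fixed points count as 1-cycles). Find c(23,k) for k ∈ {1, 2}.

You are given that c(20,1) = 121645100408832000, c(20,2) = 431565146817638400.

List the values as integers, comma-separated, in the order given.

[21] T[21,1]:20*121645100408832000+0=2432902008176640000 · T[21,2]:20*431565146817638400+121645100408832000=8752948036761600000
[22] T[22,1]:21*2432902008176640000+0=51090942171709440000 · T[22,2]:21*8752948036761600000+2432902008176640000=186244810780170240000
[23] T[23,1]:22*51090942171709440000+0=1124000727777607680000 · T[23,2]:22*186244810780170240000+51090942171709440000=4148476779335454720000
Read c(23,1) = 1124000727777607680000, c(23,2) = 4148476779335454720000.

1124000727777607680000, 4148476779335454720000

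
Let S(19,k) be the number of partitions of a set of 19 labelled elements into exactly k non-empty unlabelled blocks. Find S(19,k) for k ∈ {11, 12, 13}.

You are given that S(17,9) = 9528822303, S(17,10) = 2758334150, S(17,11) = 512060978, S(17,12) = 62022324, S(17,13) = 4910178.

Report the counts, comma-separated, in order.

row 18: T[18][10]=10·2758334150+9528822303=37112163803  T[18][11]=11·512060978+2758334150=8391004908  T[18][12]=12·62022324+512060978=1256328866  T[18][13]=13·4910178+62022324=125854638
row 19: T[19][11]=11·8391004908+37112163803=129413217791  T[19][12]=12·1256328866+8391004908=23466951300  T[19][13]=13·125854638+1256328866=2892439160
Read S(19,11) = 129413217791, S(19,12) = 23466951300, S(19,13) = 2892439160.

129413217791, 23466951300, 2892439160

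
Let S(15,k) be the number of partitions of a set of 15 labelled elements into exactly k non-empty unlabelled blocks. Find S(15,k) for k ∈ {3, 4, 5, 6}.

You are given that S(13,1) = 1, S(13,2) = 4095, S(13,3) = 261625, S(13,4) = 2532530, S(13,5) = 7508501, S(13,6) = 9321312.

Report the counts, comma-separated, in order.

2375101, 42355950, 210766920, 420693273

row 14: T[14][2]=2·4095+1=8191  T[14][3]=3·261625+4095=788970  T[14][4]=4·2532530+261625=10391745  T[14][5]=5·7508501+2532530=40075035  T[14][6]=6·9321312+7508501=63436373
row 15: T[15][3]=3·788970+8191=2375101  T[15][4]=4·10391745+788970=42355950  T[15][5]=5·40075035+10391745=210766920  T[15][6]=6·63436373+40075035=420693273
Read S(15,3) = 2375101, S(15,4) = 42355950, S(15,5) = 210766920, S(15,6) = 420693273.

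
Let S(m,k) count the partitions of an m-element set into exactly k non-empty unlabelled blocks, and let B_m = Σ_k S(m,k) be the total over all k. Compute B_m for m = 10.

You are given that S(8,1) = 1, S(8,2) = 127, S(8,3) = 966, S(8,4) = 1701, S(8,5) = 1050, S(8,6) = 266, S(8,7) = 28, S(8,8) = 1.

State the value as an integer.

i=9: T(9,1)=0+1·1=1 | T(9,2)=1+2·127=255 | T(9,3)=127+3·966=3025 | T(9,4)=966+4·1701=7770 | T(9,5)=1701+5·1050=6951 | T(9,6)=1050+6·266=2646 | T(9,7)=266+7·28=462 | T(9,8)=28+8·1=36 | T(9,9)=1+9·0=1
i=10: T(10,1)=0+1·1=1 | T(10,2)=1+2·255=511 | T(10,3)=255+3·3025=9330 | T(10,4)=3025+4·7770=34105 | T(10,5)=7770+5·6951=42525 | T(10,6)=6951+6·2646=22827 | T(10,7)=2646+7·462=5880 | T(10,8)=462+8·36=750 | T(10,9)=36+9·1=45 | T(10,10)=1+10·0=1
B_10 = ΣS(10,k) = 1+511+9330+34105+42525+22827+5880+750+45+1 = 115975

115975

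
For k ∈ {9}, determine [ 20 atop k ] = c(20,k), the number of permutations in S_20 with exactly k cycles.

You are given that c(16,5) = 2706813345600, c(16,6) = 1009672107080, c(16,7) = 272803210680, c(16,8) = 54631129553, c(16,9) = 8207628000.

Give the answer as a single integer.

[17] T[17,6]:16*1009672107080+2706813345600=18861567058880 · T[17,7]:16*272803210680+1009672107080=5374523477960 · T[17,8]:16*54631129553+272803210680=1146901283528 · T[17,9]:16*8207628000+54631129553=185953177553
[18] T[18,7]:17*5374523477960+18861567058880=110228466184200 · T[18,8]:17*1146901283528+5374523477960=24871845297936 · T[18,9]:17*185953177553+1146901283528=4308105301929
[19] T[19,8]:18*24871845297936+110228466184200=557921681547048 · T[19,9]:18*4308105301929+24871845297936=102417740732658
[20] T[20,9]:19*102417740732658+557921681547048=2503858755467550
Read c(20,9) = 2503858755467550.

2503858755467550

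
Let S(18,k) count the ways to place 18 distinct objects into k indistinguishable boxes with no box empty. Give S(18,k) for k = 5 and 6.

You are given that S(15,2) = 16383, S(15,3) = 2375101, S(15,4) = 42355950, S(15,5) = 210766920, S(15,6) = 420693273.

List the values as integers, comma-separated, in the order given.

[16] T[16,3]:3*2375101+16383=7141686 · T[16,4]:4*42355950+2375101=171798901 · T[16,5]:5*210766920+42355950=1096190550 · T[16,6]:6*420693273+210766920=2734926558
[17] T[17,4]:4*171798901+7141686=694337290 · T[17,5]:5*1096190550+171798901=5652751651 · T[17,6]:6*2734926558+1096190550=17505749898
[18] T[18,5]:5*5652751651+694337290=28958095545 · T[18,6]:6*17505749898+5652751651=110687251039
Read S(18,5) = 28958095545, S(18,6) = 110687251039.

28958095545, 110687251039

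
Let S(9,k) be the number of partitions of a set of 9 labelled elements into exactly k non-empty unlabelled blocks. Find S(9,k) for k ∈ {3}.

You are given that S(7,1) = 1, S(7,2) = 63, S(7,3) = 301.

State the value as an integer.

3025

i=8: T(8,2)=1+2·63=127 | T(8,3)=63+3·301=966
i=9: T(9,3)=127+3·966=3025
Read S(9,3) = 3025.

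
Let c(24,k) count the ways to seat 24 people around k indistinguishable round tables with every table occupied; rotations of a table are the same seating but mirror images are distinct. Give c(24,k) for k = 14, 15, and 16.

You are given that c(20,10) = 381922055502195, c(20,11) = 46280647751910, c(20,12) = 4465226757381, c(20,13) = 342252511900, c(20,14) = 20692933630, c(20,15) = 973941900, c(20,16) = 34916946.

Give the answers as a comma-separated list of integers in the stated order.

[21] T[21,11]:20*46280647751910+381922055502195=1307535010540395 · T[21,12]:20*4465226757381+46280647751910=135585182899530 · T[21,13]:20*342252511900+4465226757381=11310276995381 · T[21,14]:20*20692933630+342252511900=756111184500 · T[21,15]:20*973941900+20692933630=40171771630 · T[21,16]:20*34916946+973941900=1672280820
[22] T[22,12]:21*135585182899530+1307535010540395=4154823851430525 · T[22,13]:21*11310276995381+135585182899530=373100999802531 · T[22,14]:21*756111184500+11310276995381=27188611869881 · T[22,15]:21*40171771630+756111184500=1599718388730 · T[22,16]:21*1672280820+40171771630=75289668850
[23] T[23,13]:22*373100999802531+4154823851430525=12363045847086207 · T[23,14]:22*27188611869881+373100999802531=971250460939913 · T[23,15]:22*1599718388730+27188611869881=62382416421941 · T[23,16]:22*75289668850+1599718388730=3256091103430
[24] T[24,14]:23*971250460939913+12363045847086207=34701806448704206 · T[24,15]:23*62382416421941+971250460939913=2406046038644556 · T[24,16]:23*3256091103430+62382416421941=137272511800831
Read c(24,14) = 34701806448704206, c(24,15) = 2406046038644556, c(24,16) = 137272511800831.

34701806448704206, 2406046038644556, 137272511800831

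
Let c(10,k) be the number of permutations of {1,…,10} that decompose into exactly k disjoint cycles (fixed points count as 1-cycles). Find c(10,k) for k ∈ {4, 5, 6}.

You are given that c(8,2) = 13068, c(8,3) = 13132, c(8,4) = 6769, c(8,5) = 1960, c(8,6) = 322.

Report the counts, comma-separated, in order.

r9: T_9,3=8×13132+13068=118124; T_9,4=8×6769+13132=67284; T_9,5=8×1960+6769=22449; T_9,6=8×322+1960=4536
r10: T_10,4=9×67284+118124=723680; T_10,5=9×22449+67284=269325; T_10,6=9×4536+22449=63273
Read c(10,4) = 723680, c(10,5) = 269325, c(10,6) = 63273.

723680, 269325, 63273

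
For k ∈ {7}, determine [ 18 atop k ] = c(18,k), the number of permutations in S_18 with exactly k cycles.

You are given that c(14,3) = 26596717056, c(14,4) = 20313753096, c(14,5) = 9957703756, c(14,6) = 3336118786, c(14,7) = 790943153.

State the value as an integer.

110228466184200

@15  (15,4):20313753096·14+26596717056→310989260400, (15,5):9957703756·14+20313753096→159721605680, (15,6):3336118786·14+9957703756→56663366760, (15,7):790943153·14+3336118786→14409322928
@16  (16,5):159721605680·15+310989260400→2706813345600, (16,6):56663366760·15+159721605680→1009672107080, (16,7):14409322928·15+56663366760→272803210680
@17  (17,6):1009672107080·16+2706813345600→18861567058880, (17,7):272803210680·16+1009672107080→5374523477960
@18  (18,7):5374523477960·17+18861567058880→110228466184200
Read c(18,7) = 110228466184200.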